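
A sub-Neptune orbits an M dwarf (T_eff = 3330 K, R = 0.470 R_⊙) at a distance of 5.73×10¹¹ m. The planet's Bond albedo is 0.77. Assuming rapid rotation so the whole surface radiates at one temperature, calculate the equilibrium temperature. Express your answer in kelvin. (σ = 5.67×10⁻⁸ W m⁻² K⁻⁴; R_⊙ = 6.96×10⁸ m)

T_eq ≈ 39.0 K

R_⋆ = 0.470 × 6.96×10⁸ = 3.27×10⁸ m.
L = 4πR_⋆²σT_⋆⁴ = 4π(3.27×10⁸)² × 5.67×10⁻⁸ × (3330)⁴ = 9.38×10²⁴ W.
S = L/(4πd²) = 2.27 W m⁻².
Energy balance: absorbed = emitted ⇒ πR²·S(1−A) = 4πR²·σT_eq⁴, so T_eq⁴ = S(1−A)/(4σ).
T_eq = [2.27 × 0.23 / (4 × 5.67×10⁻⁸)]^(1/4) = (2.30×10⁶)^(1/4) = 39.0 K.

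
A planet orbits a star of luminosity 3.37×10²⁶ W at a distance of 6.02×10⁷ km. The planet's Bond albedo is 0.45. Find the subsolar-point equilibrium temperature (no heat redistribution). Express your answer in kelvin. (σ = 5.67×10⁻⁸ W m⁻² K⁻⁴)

T_ss ≈ 518 K

d = 6.02×10⁷ km = 6.02×10¹⁰ m.
Flux: S = L/(4πd²) = 3.37×10²⁶/(4π×(6.02×10¹⁰)²) = 7400 W m⁻².
At the subsolar point the surface absorbs S(1−A) and emits σT⁴ per unit area — no factor of 4, since only the local patch is in balance.
T = [7400 × 0.55 / 5.67×10⁻⁸]^(1/4) = (7.18×10¹⁰)^(1/4) = 518 K.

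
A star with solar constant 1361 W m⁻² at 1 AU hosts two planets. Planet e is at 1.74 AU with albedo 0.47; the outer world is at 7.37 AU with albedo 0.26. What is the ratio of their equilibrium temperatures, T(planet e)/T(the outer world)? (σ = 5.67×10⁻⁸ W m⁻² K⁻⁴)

T_eq = [S₀(1−A)/(4σd²)]^(1/4), so T ∝ (1−A)^(1/4) / √d.
T₁ = [1361×0.53/(4×5.67×10⁻⁸×1.74²)]^(1/4) = 180.03 K.
T₂ = [1361×0.74/(4×5.67×10⁻⁸×7.37²)]^(1/4) = 95.09 K.

T₁/T₂ ≈ 1.893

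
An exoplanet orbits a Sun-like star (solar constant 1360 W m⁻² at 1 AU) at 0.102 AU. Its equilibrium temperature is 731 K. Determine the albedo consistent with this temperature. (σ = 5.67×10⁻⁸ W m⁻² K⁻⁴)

A ≈ 0.50

Flux at 0.102 AU: S = 1360/0.102² = 1.31×10⁵ W m⁻².
From T_eq⁴ = S(1−A)/(4σ): 1−A = 4σT_eq⁴/S.
1−A = 4 × 5.67×10⁻⁸ × (731)⁴ / 1.31×10⁵ = 0.495.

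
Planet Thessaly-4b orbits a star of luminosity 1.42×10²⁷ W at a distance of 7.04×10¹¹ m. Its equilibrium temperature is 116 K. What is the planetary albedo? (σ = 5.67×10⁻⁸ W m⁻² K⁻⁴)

Flux: S = L/(4πd²) = 1.42×10²⁷/(4π×(7.04×10¹¹)²) = 228 W m⁻².
From T_eq⁴ = S(1−A)/(4σ): 1−A = 4σT_eq⁴/S.
1−A = 4 × 5.67×10⁻⁸ × (116)⁴ / 228 = 0.180.

A ≈ 0.82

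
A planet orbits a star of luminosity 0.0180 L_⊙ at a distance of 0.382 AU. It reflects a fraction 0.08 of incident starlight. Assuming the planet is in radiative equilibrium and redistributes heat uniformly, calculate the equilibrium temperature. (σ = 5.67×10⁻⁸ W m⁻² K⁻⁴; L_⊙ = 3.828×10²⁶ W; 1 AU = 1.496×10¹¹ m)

T_eq ≈ 162 K

d = 0.382 AU = 5.71×10¹⁰ m.
L = 0.0180 × 3.828×10²⁶ = 6.89×10²⁴ W.
Flux: S = L/(4πd²) = 6.89×10²⁴/(4π×(5.71×10¹⁰)²) = 168 W m⁻².
Energy balance: absorbed = emitted ⇒ πR²·S(1−A) = 4πR²·σT_eq⁴, so T_eq⁴ = S(1−A)/(4σ).
T_eq = [168 × 0.92 / (4 × 5.67×10⁻⁸)]^(1/4) = (6.81×10⁸)^(1/4) = 162 K.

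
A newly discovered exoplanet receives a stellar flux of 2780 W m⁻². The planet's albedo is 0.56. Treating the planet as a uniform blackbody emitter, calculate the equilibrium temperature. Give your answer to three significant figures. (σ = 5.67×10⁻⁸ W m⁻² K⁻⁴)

Energy balance: absorbed = emitted ⇒ πR²·S(1−A) = 4πR²·σT_eq⁴, so T_eq⁴ = S(1−A)/(4σ).
T_eq = [2780 × 0.44 / (4 × 5.67×10⁻⁸)]^(1/4) = (5.39×10⁹)^(1/4) = 271 K.

T_eq ≈ 271 K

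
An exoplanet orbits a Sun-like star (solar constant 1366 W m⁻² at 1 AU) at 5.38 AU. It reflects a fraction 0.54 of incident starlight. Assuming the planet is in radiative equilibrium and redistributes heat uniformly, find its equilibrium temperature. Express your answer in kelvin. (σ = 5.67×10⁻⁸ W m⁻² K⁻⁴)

T_eq ≈ 98.9 K

Flux at 5.38 AU: S = 1366/5.38² = 47.2 W m⁻².
Energy balance: absorbed = emitted ⇒ πR²·S(1−A) = 4πR²·σT_eq⁴, so T_eq⁴ = S(1−A)/(4σ).
T_eq = [47.2 × 0.46 / (4 × 5.67×10⁻⁸)]^(1/4) = (9.57×10⁷)^(1/4) = 98.9 K.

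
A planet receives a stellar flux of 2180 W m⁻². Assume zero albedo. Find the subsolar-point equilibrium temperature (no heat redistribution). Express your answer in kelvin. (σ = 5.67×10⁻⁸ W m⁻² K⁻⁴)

T_ss ≈ 443 K

At the subsolar point the surface absorbs S(1−A) and emits σT⁴ per unit area — no factor of 4, since only the local patch is in balance.
T = [2180 × 1.00 / 5.67×10⁻⁸]^(1/4) = (3.84×10¹⁰)^(1/4) = 443 K.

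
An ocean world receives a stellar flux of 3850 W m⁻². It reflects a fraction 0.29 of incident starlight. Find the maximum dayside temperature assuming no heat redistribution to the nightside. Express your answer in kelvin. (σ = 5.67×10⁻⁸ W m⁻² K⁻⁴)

With no redistribution each surface element balances locally: S(1−A) = σT⁴.
T = [3850 × 0.71 / 5.67×10⁻⁸]^(1/4) = (4.82×10¹⁰)^(1/4) = 469 K.

T_ss ≈ 469 K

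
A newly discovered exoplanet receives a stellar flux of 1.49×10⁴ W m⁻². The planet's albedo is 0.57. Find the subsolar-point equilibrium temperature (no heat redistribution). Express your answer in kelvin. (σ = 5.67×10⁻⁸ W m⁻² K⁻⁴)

T_ss ≈ 580 K

At the subsolar point the surface absorbs S(1−A) and emits σT⁴ per unit area — no factor of 4, since only the local patch is in balance.
T = [1.49×10⁴ × 0.43 / 5.67×10⁻⁸]^(1/4) = (1.13×10¹¹)^(1/4) = 580 K.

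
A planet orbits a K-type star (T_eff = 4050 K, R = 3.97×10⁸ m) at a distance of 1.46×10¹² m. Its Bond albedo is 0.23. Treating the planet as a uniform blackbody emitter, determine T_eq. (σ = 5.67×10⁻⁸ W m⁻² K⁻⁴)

T_eq ≈ 44.2 K

L = 4πR_⋆²σT_⋆⁴ = 4π(3.97×10⁸)² × 5.67×10⁻⁸ × (4050)⁴ = 3.02×10²⁵ W.
S = L/(4πd²) = 1.13 W m⁻².
Energy balance: absorbed = emitted ⇒ πR²·S(1−A) = 4πR²·σT_eq⁴, so T_eq⁴ = S(1−A)/(4σ).
T_eq = [1.13 × 0.77 / (4 × 5.67×10⁻⁸)]^(1/4) = (3.83×10⁶)^(1/4) = 44.2 K.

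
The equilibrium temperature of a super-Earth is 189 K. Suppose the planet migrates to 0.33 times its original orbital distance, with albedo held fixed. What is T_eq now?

T_eq ≈ 329 K

T_eq ∝ L^(1/4) · d^(−1/2).
T′ = 189 / 0.33^(1/2) = 329 K.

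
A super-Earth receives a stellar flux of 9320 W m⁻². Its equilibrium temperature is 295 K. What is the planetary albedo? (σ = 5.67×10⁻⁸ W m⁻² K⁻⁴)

A ≈ 0.82

From T_eq⁴ = S(1−A)/(4σ): 1−A = 4σT_eq⁴/S.
1−A = 4 × 5.67×10⁻⁸ × (295)⁴ / 9320 = 0.184.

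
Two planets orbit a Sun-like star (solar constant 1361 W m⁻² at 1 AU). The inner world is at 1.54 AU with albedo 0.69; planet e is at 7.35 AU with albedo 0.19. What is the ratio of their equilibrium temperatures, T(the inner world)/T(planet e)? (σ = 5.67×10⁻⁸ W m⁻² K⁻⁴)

T_eq = [S₀(1−A)/(4σd²)]^(1/4), so T ∝ (1−A)^(1/4) / √d.
T₁ = [1361×0.31/(4×5.67×10⁻⁸×1.54²)]^(1/4) = 167.35 K.
T₂ = [1361×0.81/(4×5.67×10⁻⁸×7.35²)]^(1/4) = 97.39 K.

T₁/T₂ ≈ 1.718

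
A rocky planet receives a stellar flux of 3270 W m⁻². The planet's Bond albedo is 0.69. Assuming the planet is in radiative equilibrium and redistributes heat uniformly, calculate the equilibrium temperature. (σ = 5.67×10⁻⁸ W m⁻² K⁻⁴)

T_eq ≈ 259 K

Energy balance: absorbed = emitted ⇒ πR²·S(1−A) = 4πR²·σT_eq⁴, so T_eq⁴ = S(1−A)/(4σ).
T_eq = [3270 × 0.31 / (4 × 5.67×10⁻⁸)]^(1/4) = (4.47×10⁹)^(1/4) = 259 K.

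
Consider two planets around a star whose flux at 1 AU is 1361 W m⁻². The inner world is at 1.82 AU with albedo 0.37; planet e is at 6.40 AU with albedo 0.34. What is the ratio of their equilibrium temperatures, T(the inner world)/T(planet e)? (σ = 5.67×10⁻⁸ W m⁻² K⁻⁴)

T₁/T₂ ≈ 1.854

T_eq = [S₀(1−A)/(4σd²)]^(1/4), so T ∝ (1−A)^(1/4) / √d.
T₁ = [1361×0.63/(4×5.67×10⁻⁸×1.82²)]^(1/4) = 183.80 K.
T₂ = [1361×0.66/(4×5.67×10⁻⁸×6.40²)]^(1/4) = 99.16 K.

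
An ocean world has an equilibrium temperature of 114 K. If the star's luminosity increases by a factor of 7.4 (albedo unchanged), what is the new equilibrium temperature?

T_eq ∝ L^(1/4) · d^(−1/2).
T′ = 114 × 7.4^(1/4) = 188 K.

T_eq ≈ 188 K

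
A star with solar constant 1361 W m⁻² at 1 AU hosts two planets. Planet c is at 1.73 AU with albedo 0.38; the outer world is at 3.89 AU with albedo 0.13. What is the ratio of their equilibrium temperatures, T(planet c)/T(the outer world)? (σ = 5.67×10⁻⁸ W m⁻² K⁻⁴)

T_eq = [S₀(1−A)/(4σd²)]^(1/4), so T ∝ (1−A)^(1/4) / √d.
T₁ = [1361×0.62/(4×5.67×10⁻⁸×1.73²)]^(1/4) = 187.77 K.
T₂ = [1361×0.87/(4×5.67×10⁻⁸×3.89²)]^(1/4) = 136.29 K.

T₁/T₂ ≈ 1.378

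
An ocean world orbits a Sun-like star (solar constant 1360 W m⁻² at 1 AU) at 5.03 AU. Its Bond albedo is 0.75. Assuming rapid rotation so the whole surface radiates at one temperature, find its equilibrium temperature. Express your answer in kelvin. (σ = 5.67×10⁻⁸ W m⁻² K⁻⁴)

Flux at 5.03 AU: S = 1360/5.03² = 53.8 W m⁻².
Energy balance: absorbed = emitted ⇒ πR²·S(1−A) = 4πR²·σT_eq⁴, so T_eq⁴ = S(1−A)/(4σ).
T_eq = [53.8 × 0.25 / (4 × 5.67×10⁻⁸)]^(1/4) = (5.93×10⁷)^(1/4) = 87.7 K.

T_eq ≈ 87.7 K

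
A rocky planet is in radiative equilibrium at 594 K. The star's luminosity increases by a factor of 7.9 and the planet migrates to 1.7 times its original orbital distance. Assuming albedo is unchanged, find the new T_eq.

T_eq ∝ L^(1/4) · d^(−1/2).
T′ = 594 × 7.9^(1/4) / 1.7^(1/2) = 764 K.

T_eq ≈ 764 K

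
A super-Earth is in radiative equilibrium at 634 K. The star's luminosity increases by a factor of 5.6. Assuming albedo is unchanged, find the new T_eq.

T_eq ∝ L^(1/4) · d^(−1/2).
T′ = 634 × 5.6^(1/4) = 975 K.

T_eq ≈ 975 K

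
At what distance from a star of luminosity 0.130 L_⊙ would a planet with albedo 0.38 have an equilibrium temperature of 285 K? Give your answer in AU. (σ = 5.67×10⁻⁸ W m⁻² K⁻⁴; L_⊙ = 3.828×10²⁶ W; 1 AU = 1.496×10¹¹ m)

L = 0.130 × 3.828×10²⁶ = 4.98×10²⁵ W.
From T_eq⁴ = L(1−A)/(16πσd²): d = √[L(1−A)/(16πσT_eq⁴)].
d = √[4.98×10²⁵ × 0.62 / (16π × 5.67×10⁻⁸ × (285)⁴)] = 4.05×10¹⁰ m = 0.271 AU.

d ≈ 0.271 AU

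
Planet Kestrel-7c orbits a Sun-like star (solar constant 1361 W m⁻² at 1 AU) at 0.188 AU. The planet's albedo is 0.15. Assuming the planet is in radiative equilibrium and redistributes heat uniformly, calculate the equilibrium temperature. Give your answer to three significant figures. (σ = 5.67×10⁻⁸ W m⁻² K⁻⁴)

T_eq ≈ 616 K

Flux at 0.188 AU: S = 1361/0.188² = 3.85×10⁴ W m⁻².
Energy balance: absorbed = emitted ⇒ πR²·S(1−A) = 4πR²·σT_eq⁴, so T_eq⁴ = S(1−A)/(4σ).
T_eq = [3.85×10⁴ × 0.85 / (4 × 5.67×10⁻⁸)]^(1/4) = (1.44×10¹¹)^(1/4) = 616 K.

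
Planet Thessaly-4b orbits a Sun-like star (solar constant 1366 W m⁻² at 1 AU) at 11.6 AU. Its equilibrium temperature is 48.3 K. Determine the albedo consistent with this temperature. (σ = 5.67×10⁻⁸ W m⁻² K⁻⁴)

Flux at 11.6 AU: S = 1366/11.6² = 10.2 W m⁻².
From T_eq⁴ = S(1−A)/(4σ): 1−A = 4σT_eq⁴/S.
1−A = 4 × 5.67×10⁻⁸ × (48.3)⁴ / 10.2 = 0.122.

A ≈ 0.88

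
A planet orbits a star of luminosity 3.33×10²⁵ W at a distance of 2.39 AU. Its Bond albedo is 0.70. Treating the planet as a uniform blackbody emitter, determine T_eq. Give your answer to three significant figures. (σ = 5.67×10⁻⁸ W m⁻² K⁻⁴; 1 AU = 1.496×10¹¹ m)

d = 2.39 AU = 3.58×10¹¹ m.
Flux: S = L/(4πd²) = 3.33×10²⁵/(4π×(3.58×10¹¹)²) = 20.7 W m⁻².
Energy balance: absorbed = emitted ⇒ πR²·S(1−A) = 4πR²·σT_eq⁴, so T_eq⁴ = S(1−A)/(4σ).
T_eq = [20.7 × 0.30 / (4 × 5.67×10⁻⁸)]^(1/4) = (2.74×10⁷)^(1/4) = 72.4 K.

T_eq ≈ 72.4 K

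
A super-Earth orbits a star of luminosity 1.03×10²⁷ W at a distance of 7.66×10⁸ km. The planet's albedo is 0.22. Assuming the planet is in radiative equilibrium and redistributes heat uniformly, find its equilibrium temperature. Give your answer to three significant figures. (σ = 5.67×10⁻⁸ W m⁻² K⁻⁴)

T_eq ≈ 148 K

d = 7.66×10⁸ km = 7.66×10¹¹ m.
Flux: S = L/(4πd²) = 1.03×10²⁷/(4π×(7.66×10¹¹)²) = 140 W m⁻².
Energy balance: absorbed = emitted ⇒ πR²·S(1−A) = 4πR²·σT_eq⁴, so T_eq⁴ = S(1−A)/(4σ).
T_eq = [140 × 0.78 / (4 × 5.67×10⁻⁸)]^(1/4) = (4.80×10⁸)^(1/4) = 148 K.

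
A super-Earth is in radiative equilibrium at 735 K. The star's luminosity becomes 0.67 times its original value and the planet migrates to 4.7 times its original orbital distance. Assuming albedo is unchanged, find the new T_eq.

T_eq ∝ L^(1/4) · d^(−1/2).
T′ = 735 × 0.67^(1/4) / 4.7^(1/2) = 307 K.

T_eq ≈ 307 K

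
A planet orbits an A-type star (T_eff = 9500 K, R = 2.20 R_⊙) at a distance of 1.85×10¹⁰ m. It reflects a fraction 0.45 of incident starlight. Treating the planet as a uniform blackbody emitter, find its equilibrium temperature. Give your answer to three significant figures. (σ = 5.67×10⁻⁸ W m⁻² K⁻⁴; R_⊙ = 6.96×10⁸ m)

T_eq ≈ 1660 K

R_⋆ = 2.20 × 6.96×10⁸ = 1.53×10⁹ m.
L = 4πR_⋆²σT_⋆⁴ = 4π(1.53×10⁹)² × 5.67×10⁻⁸ × (9500)⁴ = 1.36×10²⁸ W.
S = L/(4πd²) = 3.16×10⁶ W m⁻².
Energy balance: absorbed = emitted ⇒ πR²·S(1−A) = 4πR²·σT_eq⁴, so T_eq⁴ = S(1−A)/(4σ).
T_eq = [3.16×10⁶ × 0.55 / (4 × 5.67×10⁻⁸)]^(1/4) = (7.67×10¹²)^(1/4) = 1660 K.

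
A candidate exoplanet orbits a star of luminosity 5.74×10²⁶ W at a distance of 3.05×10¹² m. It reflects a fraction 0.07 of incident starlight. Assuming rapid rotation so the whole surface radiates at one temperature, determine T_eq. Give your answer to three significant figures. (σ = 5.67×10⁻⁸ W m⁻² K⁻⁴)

Flux: S = L/(4πd²) = 5.74×10²⁶/(4π×(3.05×10¹²)²) = 4.91 W m⁻².
Energy balance: absorbed = emitted ⇒ πR²·S(1−A) = 4πR²·σT_eq⁴, so T_eq⁴ = S(1−A)/(4σ).
T_eq = [4.91 × 0.93 / (4 × 5.67×10⁻⁸)]^(1/4) = (2.01×10⁷)^(1/4) = 67.0 K.

T_eq ≈ 67.0 K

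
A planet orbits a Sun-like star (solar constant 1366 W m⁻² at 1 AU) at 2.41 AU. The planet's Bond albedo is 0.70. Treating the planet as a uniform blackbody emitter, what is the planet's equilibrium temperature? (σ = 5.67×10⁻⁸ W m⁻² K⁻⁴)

Flux at 2.41 AU: S = 1366/2.41² = 235 W m⁻².
Energy balance: absorbed = emitted ⇒ πR²·S(1−A) = 4πR²·σT_eq⁴, so T_eq⁴ = S(1−A)/(4σ).
T_eq = [235 × 0.30 / (4 × 5.67×10⁻⁸)]^(1/4) = (3.11×10⁸)^(1/4) = 133 K.

T_eq ≈ 133 K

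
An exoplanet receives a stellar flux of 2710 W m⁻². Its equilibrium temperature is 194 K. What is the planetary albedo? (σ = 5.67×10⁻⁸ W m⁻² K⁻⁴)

From T_eq⁴ = S(1−A)/(4σ): 1−A = 4σT_eq⁴/S.
1−A = 4 × 5.67×10⁻⁸ × (194)⁴ / 2710 = 0.119.

A ≈ 0.88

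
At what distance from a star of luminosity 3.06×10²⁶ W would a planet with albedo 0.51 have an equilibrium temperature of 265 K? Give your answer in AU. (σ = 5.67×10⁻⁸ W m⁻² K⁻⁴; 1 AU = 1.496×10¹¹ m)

From T_eq⁴ = L(1−A)/(16πσd²): d = √[L(1−A)/(16πσT_eq⁴)].
d = √[3.06×10²⁶ × 0.49 / (16π × 5.67×10⁻⁸ × (265)⁴)] = 1.03×10¹¹ m = 0.690 AU.

d ≈ 0.690 AU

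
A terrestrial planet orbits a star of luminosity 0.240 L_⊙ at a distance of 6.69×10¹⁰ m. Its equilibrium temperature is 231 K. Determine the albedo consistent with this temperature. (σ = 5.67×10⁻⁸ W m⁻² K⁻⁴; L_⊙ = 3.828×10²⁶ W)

A ≈ 0.60

L = 0.240 × 3.828×10²⁶ = 9.19×10²⁵ W.
Flux: S = L/(4πd²) = 9.19×10²⁵/(4π×(6.69×10¹⁰)²) = 1630 W m⁻².
From T_eq⁴ = S(1−A)/(4σ): 1−A = 4σT_eq⁴/S.
1−A = 4 × 5.67×10⁻⁸ × (231)⁴ / 1630 = 0.395.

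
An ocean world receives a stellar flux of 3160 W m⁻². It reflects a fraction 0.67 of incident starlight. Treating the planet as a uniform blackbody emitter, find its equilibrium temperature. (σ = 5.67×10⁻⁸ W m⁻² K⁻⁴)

Energy balance: absorbed = emitted ⇒ πR²·S(1−A) = 4πR²·σT_eq⁴, so T_eq⁴ = S(1−A)/(4σ).
T_eq = [3160 × 0.33 / (4 × 5.67×10⁻⁸)]^(1/4) = (4.60×10⁹)^(1/4) = 260 K.

T_eq ≈ 260 K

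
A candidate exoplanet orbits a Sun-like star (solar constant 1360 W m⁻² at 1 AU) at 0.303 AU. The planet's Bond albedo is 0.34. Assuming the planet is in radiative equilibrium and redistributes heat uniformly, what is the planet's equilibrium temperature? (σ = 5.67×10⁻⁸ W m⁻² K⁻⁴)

T_eq ≈ 456 K

Flux at 0.303 AU: S = 1360/0.303² = 1.48×10⁴ W m⁻².
Energy balance: absorbed = emitted ⇒ πR²·S(1−A) = 4πR²·σT_eq⁴, so T_eq⁴ = S(1−A)/(4σ).
T_eq = [1.48×10⁴ × 0.66 / (4 × 5.67×10⁻⁸)]^(1/4) = (4.31×10¹⁰)^(1/4) = 456 K.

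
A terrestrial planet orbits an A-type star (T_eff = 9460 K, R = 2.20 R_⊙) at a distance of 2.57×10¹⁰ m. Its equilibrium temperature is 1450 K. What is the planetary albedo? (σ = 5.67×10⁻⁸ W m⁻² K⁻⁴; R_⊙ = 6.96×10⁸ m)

A ≈ 0.38

R_⋆ = 2.20 × 6.96×10⁸ = 1.53×10⁹ m.
L = 4πR_⋆²σT_⋆⁴ = 4π(1.53×10⁹)² × 5.67×10⁻⁸ × (9460)⁴ = 1.34×10²⁸ W.
S = L/(4πd²) = 1.61×10⁶ W m⁻².
From T_eq⁴ = S(1−A)/(4σ): 1−A = 4σT_eq⁴/S.
1−A = 4 × 5.67×10⁻⁸ × (1450)⁴ / 1.61×10⁶ = 0.622.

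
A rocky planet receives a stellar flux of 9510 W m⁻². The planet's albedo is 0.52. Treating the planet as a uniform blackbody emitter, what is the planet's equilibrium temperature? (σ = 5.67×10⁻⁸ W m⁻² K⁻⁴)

T_eq ≈ 377 K

Energy balance: absorbed = emitted ⇒ πR²·S(1−A) = 4πR²·σT_eq⁴, so T_eq⁴ = S(1−A)/(4σ).
T_eq = [9510 × 0.48 / (4 × 5.67×10⁻⁸)]^(1/4) = (2.01×10¹⁰)^(1/4) = 377 K.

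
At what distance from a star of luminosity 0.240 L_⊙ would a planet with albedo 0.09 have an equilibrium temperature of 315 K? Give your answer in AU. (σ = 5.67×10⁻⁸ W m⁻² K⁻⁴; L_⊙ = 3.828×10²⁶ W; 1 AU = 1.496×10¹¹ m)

d ≈ 0.365 AU

L = 0.240 × 3.828×10²⁶ = 9.19×10²⁵ W.
From T_eq⁴ = L(1−A)/(16πσd²): d = √[L(1−A)/(16πσT_eq⁴)].
d = √[9.19×10²⁵ × 0.91 / (16π × 5.67×10⁻⁸ × (315)⁴)] = 5.46×10¹⁰ m = 0.365 AU.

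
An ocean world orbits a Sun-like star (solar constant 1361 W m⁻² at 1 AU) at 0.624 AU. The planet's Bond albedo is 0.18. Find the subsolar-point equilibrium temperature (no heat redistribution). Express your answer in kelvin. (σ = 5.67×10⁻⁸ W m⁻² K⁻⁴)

Flux at 0.624 AU: S = 1361/0.624² = 3500 W m⁻².
At the subsolar point the surface absorbs S(1−A) and emits σT⁴ per unit area — no factor of 4, since only the local patch is in balance.
T = [3500 × 0.82 / 5.67×10⁻⁸]^(1/4) = (5.05×10¹⁰)^(1/4) = 474 K.

T_ss ≈ 474 K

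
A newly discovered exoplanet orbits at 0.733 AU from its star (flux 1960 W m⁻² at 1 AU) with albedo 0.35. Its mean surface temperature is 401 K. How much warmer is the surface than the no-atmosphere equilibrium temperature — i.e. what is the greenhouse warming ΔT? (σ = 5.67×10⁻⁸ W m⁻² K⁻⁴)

S = 1960/0.733² = 3648 W m⁻².
T_eq = [S(1−A)/(4σ)]^(1/4) = [3648×0.65/(4×5.67×10⁻⁸)]^(1/4) = 319.8 K.
ΔT = T_surf − T_eq = 401 − 319.8.

ΔT ≈ 81.2 K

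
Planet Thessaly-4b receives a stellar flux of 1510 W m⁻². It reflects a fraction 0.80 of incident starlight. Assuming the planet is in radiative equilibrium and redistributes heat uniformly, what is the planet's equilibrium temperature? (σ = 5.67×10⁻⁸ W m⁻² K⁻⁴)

Energy balance: absorbed = emitted ⇒ πR²·S(1−A) = 4πR²·σT_eq⁴, so T_eq⁴ = S(1−A)/(4σ).
T_eq = [1510 × 0.20 / (4 × 5.67×10⁻⁸)]^(1/4) = (1.33×10⁹)^(1/4) = 191 K.

T_eq ≈ 191 K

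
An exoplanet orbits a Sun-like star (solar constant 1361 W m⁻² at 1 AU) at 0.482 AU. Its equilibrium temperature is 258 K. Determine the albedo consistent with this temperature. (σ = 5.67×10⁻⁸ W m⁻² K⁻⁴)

Flux at 0.482 AU: S = 1361/0.482² = 5860 W m⁻².
From T_eq⁴ = S(1−A)/(4σ): 1−A = 4σT_eq⁴/S.
1−A = 4 × 5.67×10⁻⁸ × (258)⁴ / 5860 = 0.172.

A ≈ 0.83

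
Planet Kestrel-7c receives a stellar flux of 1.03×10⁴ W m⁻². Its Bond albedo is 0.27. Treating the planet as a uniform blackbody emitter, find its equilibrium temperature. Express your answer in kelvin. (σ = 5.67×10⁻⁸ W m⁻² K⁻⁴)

T_eq ≈ 427 K

Energy balance: absorbed = emitted ⇒ πR²·S(1−A) = 4πR²·σT_eq⁴, so T_eq⁴ = S(1−A)/(4σ).
T_eq = [1.03×10⁴ × 0.73 / (4 × 5.67×10⁻⁸)]^(1/4) = (3.32×10¹⁰)^(1/4) = 427 K.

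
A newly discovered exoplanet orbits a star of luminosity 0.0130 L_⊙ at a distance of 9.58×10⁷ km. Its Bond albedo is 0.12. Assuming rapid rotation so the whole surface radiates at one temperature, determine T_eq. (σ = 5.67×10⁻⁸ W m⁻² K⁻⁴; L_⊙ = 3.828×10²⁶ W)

T_eq ≈ 114 K

d = 9.58×10⁷ km = 9.58×10¹⁰ m.
L = 0.0130 × 3.828×10²⁶ = 4.98×10²⁴ W.
Flux: S = L/(4πd²) = 4.98×10²⁴/(4π×(9.58×10¹⁰)²) = 43.1 W m⁻².
Energy balance: absorbed = emitted ⇒ πR²·S(1−A) = 4πR²·σT_eq⁴, so T_eq⁴ = S(1−A)/(4σ).
T_eq = [43.1 × 0.88 / (4 × 5.67×10⁻⁸)]^(1/4) = (1.67×10⁸)^(1/4) = 114 K.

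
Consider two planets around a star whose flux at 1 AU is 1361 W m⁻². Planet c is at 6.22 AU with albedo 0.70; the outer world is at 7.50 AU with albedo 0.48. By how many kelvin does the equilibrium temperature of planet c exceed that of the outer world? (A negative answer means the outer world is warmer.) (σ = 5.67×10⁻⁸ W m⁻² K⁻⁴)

ΔT ≈ -3.7 K

T_eq = [S₀(1−A)/(4σd²)]^(1/4), so T ∝ (1−A)^(1/4) / √d.
T₁ = [1361×0.30/(4×5.67×10⁻⁸×6.22²)]^(1/4) = 82.59 K.
T₂ = [1361×0.52/(4×5.67×10⁻⁸×7.50²)]^(1/4) = 86.30 K.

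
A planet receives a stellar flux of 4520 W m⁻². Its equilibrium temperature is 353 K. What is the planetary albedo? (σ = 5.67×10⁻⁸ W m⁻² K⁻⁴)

A ≈ 0.22

From T_eq⁴ = S(1−A)/(4σ): 1−A = 4σT_eq⁴/S.
1−A = 4 × 5.67×10⁻⁸ × (353)⁴ / 4520 = 0.779.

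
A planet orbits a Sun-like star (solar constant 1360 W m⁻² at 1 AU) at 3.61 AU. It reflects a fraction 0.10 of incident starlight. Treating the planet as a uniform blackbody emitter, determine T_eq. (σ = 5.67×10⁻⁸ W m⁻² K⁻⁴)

Flux at 3.61 AU: S = 1360/3.61² = 104 W m⁻².
Energy balance: absorbed = emitted ⇒ πR²·S(1−A) = 4πR²·σT_eq⁴, so T_eq⁴ = S(1−A)/(4σ).
T_eq = [104 × 0.90 / (4 × 5.67×10⁻⁸)]^(1/4) = (4.14×10⁸)^(1/4) = 143 K.

T_eq ≈ 143 K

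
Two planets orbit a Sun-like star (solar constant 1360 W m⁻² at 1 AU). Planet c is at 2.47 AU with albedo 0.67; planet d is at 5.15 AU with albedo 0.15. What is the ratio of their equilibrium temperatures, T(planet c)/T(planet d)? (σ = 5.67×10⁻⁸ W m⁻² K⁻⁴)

T₁/T₂ ≈ 1.140

T_eq = [S₀(1−A)/(4σd²)]^(1/4), so T ∝ (1−A)^(1/4) / √d.
T₁ = [1360×0.33/(4×5.67×10⁻⁸×2.47²)]^(1/4) = 134.20 K.
T₂ = [1360×0.85/(4×5.67×10⁻⁸×5.15²)]^(1/4) = 117.74 K.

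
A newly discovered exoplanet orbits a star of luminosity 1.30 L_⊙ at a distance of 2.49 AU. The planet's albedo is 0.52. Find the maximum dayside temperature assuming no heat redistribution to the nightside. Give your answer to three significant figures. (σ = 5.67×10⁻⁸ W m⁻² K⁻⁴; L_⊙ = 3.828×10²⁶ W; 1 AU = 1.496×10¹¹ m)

T_ss ≈ 222 K

d = 2.49 AU = 3.73×10¹¹ m.
L = 1.30 × 3.828×10²⁶ = 4.98×10²⁶ W.
Flux: S = L/(4πd²) = 4.98×10²⁶/(4π×(3.73×10¹¹)²) = 285 W m⁻².
With no redistribution each surface element balances locally: S(1−A) = σT⁴.
T = [285 × 0.48 / 5.67×10⁻⁸]^(1/4) = (2.42×10⁹)^(1/4) = 222 K.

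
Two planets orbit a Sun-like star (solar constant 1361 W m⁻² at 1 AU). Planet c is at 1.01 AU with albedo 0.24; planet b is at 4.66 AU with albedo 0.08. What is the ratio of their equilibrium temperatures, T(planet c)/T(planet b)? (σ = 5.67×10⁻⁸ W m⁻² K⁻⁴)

T₁/T₂ ≈ 2.048

T_eq = [S₀(1−A)/(4σd²)]^(1/4), so T ∝ (1−A)^(1/4) / √d.
T₁ = [1361×0.76/(4×5.67×10⁻⁸×1.01²)]^(1/4) = 258.58 K.
T₂ = [1361×0.92/(4×5.67×10⁻⁸×4.66²)]^(1/4) = 126.27 K.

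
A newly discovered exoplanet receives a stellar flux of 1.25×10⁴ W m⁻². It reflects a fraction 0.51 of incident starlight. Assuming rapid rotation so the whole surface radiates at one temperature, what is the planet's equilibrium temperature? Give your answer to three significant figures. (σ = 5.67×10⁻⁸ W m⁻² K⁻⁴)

Energy balance: absorbed = emitted ⇒ πR²·S(1−A) = 4πR²·σT_eq⁴, so T_eq⁴ = S(1−A)/(4σ).
T_eq = [1.25×10⁴ × 0.49 / (4 × 5.67×10⁻⁸)]^(1/4) = (2.70×10¹⁰)^(1/4) = 405 K.

T_eq ≈ 405 K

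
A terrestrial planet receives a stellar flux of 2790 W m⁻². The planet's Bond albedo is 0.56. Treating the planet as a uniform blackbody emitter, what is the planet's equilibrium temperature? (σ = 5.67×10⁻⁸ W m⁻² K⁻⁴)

T_eq ≈ 271 K

Energy balance: absorbed = emitted ⇒ πR²·S(1−A) = 4πR²·σT_eq⁴, so T_eq⁴ = S(1−A)/(4σ).
T_eq = [2790 × 0.44 / (4 × 5.67×10⁻⁸)]^(1/4) = (5.41×10⁹)^(1/4) = 271 K.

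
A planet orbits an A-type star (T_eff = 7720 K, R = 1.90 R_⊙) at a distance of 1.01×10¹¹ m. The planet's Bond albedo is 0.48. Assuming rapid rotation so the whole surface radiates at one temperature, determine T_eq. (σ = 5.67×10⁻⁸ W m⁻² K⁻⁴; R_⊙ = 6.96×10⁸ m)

T_eq ≈ 530 K

R_⋆ = 1.90 × 6.96×10⁸ = 1.32×10⁹ m.
L = 4πR_⋆²σT_⋆⁴ = 4π(1.32×10⁹)² × 5.67×10⁻⁸ × (7720)⁴ = 4.43×10²⁷ W.
S = L/(4πd²) = 3.45×10⁴ W m⁻².
Energy balance: absorbed = emitted ⇒ πR²·S(1−A) = 4πR²·σT_eq⁴, so T_eq⁴ = S(1−A)/(4σ).
T_eq = [3.45×10⁴ × 0.52 / (4 × 5.67×10⁻⁸)]^(1/4) = (7.92×10¹⁰)^(1/4) = 530 K.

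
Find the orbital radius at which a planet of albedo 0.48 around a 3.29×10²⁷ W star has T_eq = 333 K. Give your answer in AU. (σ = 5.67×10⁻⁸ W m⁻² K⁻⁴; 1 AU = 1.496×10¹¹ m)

d ≈ 1.48 AU

From T_eq⁴ = L(1−A)/(16πσd²): d = √[L(1−A)/(16πσT_eq⁴)].
d = √[3.29×10²⁷ × 0.52 / (16π × 5.67×10⁻⁸ × (333)⁴)] = 2.21×10¹¹ m = 1.48 AU.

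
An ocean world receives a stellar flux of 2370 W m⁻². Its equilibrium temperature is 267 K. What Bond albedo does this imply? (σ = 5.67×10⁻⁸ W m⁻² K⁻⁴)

A ≈ 0.51

From T_eq⁴ = S(1−A)/(4σ): 1−A = 4σT_eq⁴/S.
1−A = 4 × 5.67×10⁻⁸ × (267)⁴ / 2370 = 0.486.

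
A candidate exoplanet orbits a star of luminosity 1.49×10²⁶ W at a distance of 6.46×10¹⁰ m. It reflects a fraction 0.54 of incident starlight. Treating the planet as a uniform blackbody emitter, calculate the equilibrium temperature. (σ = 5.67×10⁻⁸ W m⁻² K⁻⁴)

T_eq ≈ 276 K

Flux: S = L/(4πd²) = 1.49×10²⁶/(4π×(6.46×10¹⁰)²) = 2840 W m⁻².
Energy balance: absorbed = emitted ⇒ πR²·S(1−A) = 4πR²·σT_eq⁴, so T_eq⁴ = S(1−A)/(4σ).
T_eq = [2840 × 0.46 / (4 × 5.67×10⁻⁸)]^(1/4) = (5.76×10⁹)^(1/4) = 276 K.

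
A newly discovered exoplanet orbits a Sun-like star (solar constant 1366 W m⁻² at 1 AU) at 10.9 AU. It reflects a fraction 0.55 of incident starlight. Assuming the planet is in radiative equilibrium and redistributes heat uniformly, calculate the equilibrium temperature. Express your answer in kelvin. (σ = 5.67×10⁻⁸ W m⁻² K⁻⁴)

Flux at 10.9 AU: S = 1366/10.9² = 11.5 W m⁻².
Energy balance: absorbed = emitted ⇒ πR²·S(1−A) = 4πR²·σT_eq⁴, so T_eq⁴ = S(1−A)/(4σ).
T_eq = [11.5 × 0.45 / (4 × 5.67×10⁻⁸)]^(1/4) = (2.28×10⁷)^(1/4) = 69.1 K.

T_eq ≈ 69.1 K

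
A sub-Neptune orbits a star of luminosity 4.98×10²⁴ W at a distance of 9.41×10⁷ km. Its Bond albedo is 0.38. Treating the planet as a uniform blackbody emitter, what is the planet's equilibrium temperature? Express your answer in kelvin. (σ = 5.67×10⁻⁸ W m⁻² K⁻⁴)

T_eq ≈ 105 K

d = 9.41×10⁷ km = 9.41×10¹⁰ m.
Flux: S = L/(4πd²) = 4.98×10²⁴/(4π×(9.41×10¹⁰)²) = 44.8 W m⁻².
Energy balance: absorbed = emitted ⇒ πR²·S(1−A) = 4πR²·σT_eq⁴, so T_eq⁴ = S(1−A)/(4σ).
T_eq = [44.8 × 0.62 / (4 × 5.67×10⁻⁸)]^(1/4) = (1.22×10⁸)^(1/4) = 105 K.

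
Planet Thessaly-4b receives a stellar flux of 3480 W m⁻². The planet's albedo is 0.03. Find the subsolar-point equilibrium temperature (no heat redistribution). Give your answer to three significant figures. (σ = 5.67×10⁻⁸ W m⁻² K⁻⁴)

T_ss ≈ 494 K

At the subsolar point the surface absorbs S(1−A) and emits σT⁴ per unit area — no factor of 4, since only the local patch is in balance.
T = [3480 × 0.97 / 5.67×10⁻⁸]^(1/4) = (5.95×10¹⁰)^(1/4) = 494 K.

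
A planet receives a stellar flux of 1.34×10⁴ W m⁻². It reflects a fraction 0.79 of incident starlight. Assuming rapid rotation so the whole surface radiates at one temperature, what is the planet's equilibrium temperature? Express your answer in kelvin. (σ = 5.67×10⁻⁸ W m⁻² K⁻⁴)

T_eq ≈ 334 K

Energy balance: absorbed = emitted ⇒ πR²·S(1−A) = 4πR²·σT_eq⁴, so T_eq⁴ = S(1−A)/(4σ).
T_eq = [1.34×10⁴ × 0.21 / (4 × 5.67×10⁻⁸)]^(1/4) = (1.24×10¹⁰)^(1/4) = 334 K.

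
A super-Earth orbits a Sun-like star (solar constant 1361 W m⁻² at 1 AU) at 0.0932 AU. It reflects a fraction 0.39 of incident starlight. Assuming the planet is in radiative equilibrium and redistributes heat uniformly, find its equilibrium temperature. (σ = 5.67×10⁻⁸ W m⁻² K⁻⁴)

Flux at 0.0932 AU: S = 1361/0.0932² = 1.57×10⁵ W m⁻².
Energy balance: absorbed = emitted ⇒ πR²·S(1−A) = 4πR²·σT_eq⁴, so T_eq⁴ = S(1−A)/(4σ).
T_eq = [1.57×10⁵ × 0.61 / (4 × 5.67×10⁻⁸)]^(1/4) = (4.21×10¹¹)^(1/4) = 806 K.

T_eq ≈ 806 K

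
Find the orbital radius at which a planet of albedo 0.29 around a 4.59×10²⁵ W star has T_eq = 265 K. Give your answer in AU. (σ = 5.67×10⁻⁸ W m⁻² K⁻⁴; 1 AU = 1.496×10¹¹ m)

From T_eq⁴ = L(1−A)/(16πσd²): d = √[L(1−A)/(16πσT_eq⁴)].
d = √[4.59×10²⁵ × 0.71 / (16π × 5.67×10⁻⁸ × (265)⁴)] = 4.82×10¹⁰ m = 0.322 AU.

d ≈ 0.322 AU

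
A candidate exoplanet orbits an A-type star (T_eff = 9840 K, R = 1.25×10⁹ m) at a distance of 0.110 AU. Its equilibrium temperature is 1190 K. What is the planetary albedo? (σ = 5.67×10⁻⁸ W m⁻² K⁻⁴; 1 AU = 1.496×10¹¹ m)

d = 0.110 AU = 1.65×10¹⁰ m.
L = 4πR_⋆²σT_⋆⁴ = 4π(1.25×10⁹)² × 5.67×10⁻⁸ × (9840)⁴ = 1.04×10²⁸ W.
S = L/(4πd²) = 3.07×10⁶ W m⁻².
From T_eq⁴ = S(1−A)/(4σ): 1−A = 4σT_eq⁴/S.
1−A = 4 × 5.67×10⁻⁸ × (1190)⁴ / 3.07×10⁶ = 0.148.

A ≈ 0.85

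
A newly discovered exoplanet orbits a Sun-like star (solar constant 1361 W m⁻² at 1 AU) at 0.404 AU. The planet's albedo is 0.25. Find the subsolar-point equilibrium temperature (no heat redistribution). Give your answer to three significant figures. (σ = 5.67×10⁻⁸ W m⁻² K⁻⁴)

Flux at 0.404 AU: S = 1361/0.404² = 8340 W m⁻².
At the subsolar point the surface absorbs S(1−A) and emits σT⁴ per unit area — no factor of 4, since only the local patch is in balance.
T = [8340 × 0.75 / 5.67×10⁻⁸]^(1/4) = (1.10×10¹¹)^(1/4) = 576 K.

T_ss ≈ 576 K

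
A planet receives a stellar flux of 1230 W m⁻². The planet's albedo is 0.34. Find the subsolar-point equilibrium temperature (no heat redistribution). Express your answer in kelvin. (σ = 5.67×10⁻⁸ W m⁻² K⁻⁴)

T_ss ≈ 346 K

At the subsolar point the surface absorbs S(1−A) and emits σT⁴ per unit area — no factor of 4, since only the local patch is in balance.
T = [1230 × 0.66 / 5.67×10⁻⁸]^(1/4) = (1.43×10¹⁰)^(1/4) = 346 K.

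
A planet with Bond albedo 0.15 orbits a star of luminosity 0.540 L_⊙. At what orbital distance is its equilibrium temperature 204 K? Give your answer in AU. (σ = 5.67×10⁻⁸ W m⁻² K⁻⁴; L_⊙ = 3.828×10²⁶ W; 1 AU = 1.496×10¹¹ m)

d ≈ 1.26 AU

L = 0.540 × 3.828×10²⁶ = 2.07×10²⁶ W.
From T_eq⁴ = L(1−A)/(16πσd²): d = √[L(1−A)/(16πσT_eq⁴)].
d = √[2.07×10²⁶ × 0.85 / (16π × 5.67×10⁻⁸ × (204)⁴)] = 1.89×10¹¹ m = 1.26 AU.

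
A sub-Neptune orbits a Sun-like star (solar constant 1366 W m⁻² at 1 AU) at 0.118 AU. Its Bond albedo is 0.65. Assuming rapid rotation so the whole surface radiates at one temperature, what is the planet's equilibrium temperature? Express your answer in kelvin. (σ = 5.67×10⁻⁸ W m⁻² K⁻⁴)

T_eq ≈ 624 K

Flux at 0.118 AU: S = 1366/0.118² = 9.81×10⁴ W m⁻².
Energy balance: absorbed = emitted ⇒ πR²·S(1−A) = 4πR²·σT_eq⁴, so T_eq⁴ = S(1−A)/(4σ).
T_eq = [9.81×10⁴ × 0.35 / (4 × 5.67×10⁻⁸)]^(1/4) = (1.51×10¹¹)^(1/4) = 624 K.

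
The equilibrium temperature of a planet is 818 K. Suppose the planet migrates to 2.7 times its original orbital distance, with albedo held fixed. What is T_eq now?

T_eq ∝ L^(1/4) · d^(−1/2).
T′ = 818 / 2.7^(1/2) = 498 K.

T_eq ≈ 498 K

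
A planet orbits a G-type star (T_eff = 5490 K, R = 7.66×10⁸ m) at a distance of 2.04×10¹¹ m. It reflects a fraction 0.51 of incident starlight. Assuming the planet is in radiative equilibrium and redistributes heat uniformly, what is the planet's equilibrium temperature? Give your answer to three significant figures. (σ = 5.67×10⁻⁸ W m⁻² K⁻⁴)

T_eq ≈ 199 K

L = 4πR_⋆²σT_⋆⁴ = 4π(7.66×10⁸)² × 5.67×10⁻⁸ × (5490)⁴ = 3.80×10²⁶ W.
S = L/(4πd²) = 726 W m⁻².
Energy balance: absorbed = emitted ⇒ πR²·S(1−A) = 4πR²·σT_eq⁴, so T_eq⁴ = S(1−A)/(4σ).
T_eq = [726 × 0.49 / (4 × 5.67×10⁻⁸)]^(1/4) = (1.57×10⁹)^(1/4) = 199 K.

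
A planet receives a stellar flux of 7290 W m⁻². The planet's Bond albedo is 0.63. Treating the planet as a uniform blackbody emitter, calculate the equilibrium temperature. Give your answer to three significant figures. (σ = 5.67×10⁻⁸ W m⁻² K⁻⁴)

T_eq ≈ 330 K

Energy balance: absorbed = emitted ⇒ πR²·S(1−A) = 4πR²·σT_eq⁴, so T_eq⁴ = S(1−A)/(4σ).
T_eq = [7290 × 0.37 / (4 × 5.67×10⁻⁸)]^(1/4) = (1.19×10¹⁰)^(1/4) = 330 K.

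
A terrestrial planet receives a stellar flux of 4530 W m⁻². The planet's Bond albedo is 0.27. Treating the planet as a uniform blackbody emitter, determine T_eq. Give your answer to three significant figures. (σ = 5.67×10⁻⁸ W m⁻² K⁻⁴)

T_eq ≈ 347 K

Energy balance: absorbed = emitted ⇒ πR²·S(1−A) = 4πR²·σT_eq⁴, so T_eq⁴ = S(1−A)/(4σ).
T_eq = [4530 × 0.73 / (4 × 5.67×10⁻⁸)]^(1/4) = (1.46×10¹⁰)^(1/4) = 347 K.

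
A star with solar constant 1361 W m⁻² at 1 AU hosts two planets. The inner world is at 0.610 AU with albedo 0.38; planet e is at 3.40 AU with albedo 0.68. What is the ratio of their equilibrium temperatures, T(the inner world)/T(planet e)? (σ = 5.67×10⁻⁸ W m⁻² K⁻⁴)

T₁/T₂ ≈ 2.785

T_eq = [S₀(1−A)/(4σd²)]^(1/4), so T ∝ (1−A)^(1/4) / √d.
T₁ = [1361×0.62/(4×5.67×10⁻⁸×0.610²)]^(1/4) = 316.22 K.
T₂ = [1361×0.32/(4×5.67×10⁻⁸×3.40²)]^(1/4) = 113.53 K.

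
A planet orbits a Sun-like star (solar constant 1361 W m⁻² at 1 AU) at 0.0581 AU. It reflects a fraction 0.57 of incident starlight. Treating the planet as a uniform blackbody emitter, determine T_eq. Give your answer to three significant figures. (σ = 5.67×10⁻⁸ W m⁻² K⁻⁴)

Flux at 0.0581 AU: S = 1361/0.0581² = 4.03×10⁵ W m⁻².
Energy balance: absorbed = emitted ⇒ πR²·S(1−A) = 4πR²·σT_eq⁴, so T_eq⁴ = S(1−A)/(4σ).
T_eq = [4.03×10⁵ × 0.43 / (4 × 5.67×10⁻⁸)]^(1/4) = (7.64×10¹¹)^(1/4) = 935 K.

T_eq ≈ 935 K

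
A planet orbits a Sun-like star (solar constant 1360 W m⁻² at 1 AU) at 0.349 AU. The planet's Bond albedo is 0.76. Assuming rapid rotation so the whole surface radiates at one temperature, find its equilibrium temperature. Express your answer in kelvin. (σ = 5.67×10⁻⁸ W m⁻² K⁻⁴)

T_eq ≈ 330 K

Flux at 0.349 AU: S = 1360/0.349² = 1.12×10⁴ W m⁻².
Energy balance: absorbed = emitted ⇒ πR²·S(1−A) = 4πR²·σT_eq⁴, so T_eq⁴ = S(1−A)/(4σ).
T_eq = [1.12×10⁴ × 0.24 / (4 × 5.67×10⁻⁸)]^(1/4) = (1.18×10¹⁰)^(1/4) = 330 K.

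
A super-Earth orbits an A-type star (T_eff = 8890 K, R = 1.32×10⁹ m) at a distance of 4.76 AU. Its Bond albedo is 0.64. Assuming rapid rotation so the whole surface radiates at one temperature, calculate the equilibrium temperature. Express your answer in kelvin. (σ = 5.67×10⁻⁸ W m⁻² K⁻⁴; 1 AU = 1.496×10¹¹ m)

d = 4.76 AU = 7.12×10¹¹ m.
L = 4πR_⋆²σT_⋆⁴ = 4π(1.32×10⁹)² × 5.67×10⁻⁸ × (8890)⁴ = 7.75×10²⁷ W.
S = L/(4πd²) = 1220 W m⁻².
Energy balance: absorbed = emitted ⇒ πR²·S(1−A) = 4πR²·σT_eq⁴, so T_eq⁴ = S(1−A)/(4σ).
T_eq = [1220 × 0.36 / (4 × 5.67×10⁻⁸)]^(1/4) = (1.93×10⁹)^(1/4) = 210 K.

T_eq ≈ 210 K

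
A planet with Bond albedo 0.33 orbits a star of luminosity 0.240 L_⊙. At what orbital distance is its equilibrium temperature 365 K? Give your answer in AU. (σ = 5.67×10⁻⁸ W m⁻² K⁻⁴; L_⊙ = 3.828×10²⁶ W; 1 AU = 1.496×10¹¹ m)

d ≈ 0.233 AU

L = 0.240 × 3.828×10²⁶ = 9.19×10²⁵ W.
From T_eq⁴ = L(1−A)/(16πσd²): d = √[L(1−A)/(16πσT_eq⁴)].
d = √[9.19×10²⁵ × 0.67 / (16π × 5.67×10⁻⁸ × (365)⁴)] = 3.49×10¹⁰ m = 0.233 AU.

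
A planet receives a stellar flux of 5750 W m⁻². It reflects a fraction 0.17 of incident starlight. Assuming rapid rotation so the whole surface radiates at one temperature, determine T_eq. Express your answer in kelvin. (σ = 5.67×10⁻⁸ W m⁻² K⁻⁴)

Energy balance: absorbed = emitted ⇒ πR²·S(1−A) = 4πR²·σT_eq⁴, so T_eq⁴ = S(1−A)/(4σ).
T_eq = [5750 × 0.83 / (4 × 5.67×10⁻⁸)]^(1/4) = (2.10×10¹⁰)^(1/4) = 381 K.

T_eq ≈ 381 K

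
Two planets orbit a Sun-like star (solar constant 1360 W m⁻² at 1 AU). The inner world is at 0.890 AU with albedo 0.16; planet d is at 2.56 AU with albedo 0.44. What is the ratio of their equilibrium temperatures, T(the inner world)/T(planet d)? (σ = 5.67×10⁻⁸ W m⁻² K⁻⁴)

T_eq = [S₀(1−A)/(4σd²)]^(1/4), so T ∝ (1−A)^(1/4) / √d.
T₁ = [1360×0.84/(4×5.67×10⁻⁸×0.890²)]^(1/4) = 282.39 K.
T₂ = [1360×0.56/(4×5.67×10⁻⁸×2.56²)]^(1/4) = 150.45 K.

T₁/T₂ ≈ 1.877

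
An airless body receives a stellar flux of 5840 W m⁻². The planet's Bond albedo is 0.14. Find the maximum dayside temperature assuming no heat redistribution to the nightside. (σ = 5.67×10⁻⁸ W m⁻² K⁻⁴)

With no redistribution each surface element balances locally: S(1−A) = σT⁴.
T = [5840 × 0.86 / 5.67×10⁻⁸]^(1/4) = (8.86×10¹⁰)^(1/4) = 546 K.

T_ss ≈ 546 K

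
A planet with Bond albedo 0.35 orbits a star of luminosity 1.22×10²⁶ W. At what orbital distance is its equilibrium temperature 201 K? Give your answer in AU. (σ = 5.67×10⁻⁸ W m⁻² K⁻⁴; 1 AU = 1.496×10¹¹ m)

From T_eq⁴ = L(1−A)/(16πσd²): d = √[L(1−A)/(16πσT_eq⁴)].
d = √[1.22×10²⁶ × 0.65 / (16π × 5.67×10⁻⁸ × (201)⁴)] = 1.31×10¹¹ m = 0.873 AU.

d ≈ 0.873 AU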